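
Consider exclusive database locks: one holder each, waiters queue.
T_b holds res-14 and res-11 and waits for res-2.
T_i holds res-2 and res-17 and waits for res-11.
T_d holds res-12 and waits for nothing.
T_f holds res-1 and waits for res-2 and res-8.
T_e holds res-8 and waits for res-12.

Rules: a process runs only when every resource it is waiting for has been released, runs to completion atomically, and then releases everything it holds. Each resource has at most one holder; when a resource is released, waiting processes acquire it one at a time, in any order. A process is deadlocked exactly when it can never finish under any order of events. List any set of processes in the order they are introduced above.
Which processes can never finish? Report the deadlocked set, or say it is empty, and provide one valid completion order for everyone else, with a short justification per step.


The deadlocked set is T_b, T_i and T_f.
Key observation: the knot is the closed ring of waits T_b -> T_i -> T_b; T_f waits into the deadlock from upstream.
A valid finishing order for the others: T_d, T_e.
Walking it through:
  run T_d (it waits on nothing); releases res-12
  T_e: everything it awaited (res-12) is free; runs, freeing res-8


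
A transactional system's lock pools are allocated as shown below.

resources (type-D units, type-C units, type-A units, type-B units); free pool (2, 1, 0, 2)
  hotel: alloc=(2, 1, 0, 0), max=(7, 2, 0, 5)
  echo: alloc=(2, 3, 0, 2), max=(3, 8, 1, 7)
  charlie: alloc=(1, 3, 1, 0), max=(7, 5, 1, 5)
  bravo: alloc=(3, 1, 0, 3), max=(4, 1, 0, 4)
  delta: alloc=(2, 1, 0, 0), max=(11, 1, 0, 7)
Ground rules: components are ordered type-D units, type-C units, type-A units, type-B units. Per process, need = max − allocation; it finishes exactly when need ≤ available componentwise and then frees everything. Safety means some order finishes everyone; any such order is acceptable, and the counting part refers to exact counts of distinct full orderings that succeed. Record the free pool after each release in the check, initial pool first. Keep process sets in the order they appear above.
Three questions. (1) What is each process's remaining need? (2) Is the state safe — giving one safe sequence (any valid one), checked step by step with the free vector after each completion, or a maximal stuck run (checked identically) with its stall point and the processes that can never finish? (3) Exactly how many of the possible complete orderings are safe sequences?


(1) Remaining need (order type-D units, type-C units, type-A units, type-B units):
  hotel: (5, 1, 0, 5)
  echo: (1, 5, 1, 5)
  charlie: (6, 2, 0, 5)
  bravo: (1, 0, 0, 1)
  delta: (9, 0, 0, 7)
(2) SAFE — a valid safe sequence is bravo, hotel, charlie, echo, delta.
Key observation: the order's first zero-slack moment is hotel ((5, 1, 0, 5) needed, (5, 2, 0, 5) free — a requested resource with nothing to spare).
Verifying each step:
  pool = (2, 1, 0, 2)
  run bravo (needs (1, 0, 0, 1), free (2, 1, 0, 2)); after release of (3, 1, 0, 3) the pool is (5, 2, 0, 5)
  run hotel (needs (5, 1, 0, 5), free (5, 2, 0, 5)); after release of (2, 1, 0, 0) the pool is (7, 3, 0, 5)
  run charlie (needs (6, 2, 0, 5), free (7, 3, 0, 5)); after release of (1, 3, 1, 0) the pool is (8, 6, 1, 5)
  run echo (needs (1, 5, 1, 5), free (8, 6, 1, 5)); after release of (2, 3, 0, 2) the pool is (10, 9, 1, 7)
  run delta (needs (9, 0, 0, 7), free (10, 9, 1, 7)); after release of (2, 1, 0, 0) the pool is (12, 10, 1, 7)
(3) The exact count: 1 of the possible complete orderings is a safe sequence.


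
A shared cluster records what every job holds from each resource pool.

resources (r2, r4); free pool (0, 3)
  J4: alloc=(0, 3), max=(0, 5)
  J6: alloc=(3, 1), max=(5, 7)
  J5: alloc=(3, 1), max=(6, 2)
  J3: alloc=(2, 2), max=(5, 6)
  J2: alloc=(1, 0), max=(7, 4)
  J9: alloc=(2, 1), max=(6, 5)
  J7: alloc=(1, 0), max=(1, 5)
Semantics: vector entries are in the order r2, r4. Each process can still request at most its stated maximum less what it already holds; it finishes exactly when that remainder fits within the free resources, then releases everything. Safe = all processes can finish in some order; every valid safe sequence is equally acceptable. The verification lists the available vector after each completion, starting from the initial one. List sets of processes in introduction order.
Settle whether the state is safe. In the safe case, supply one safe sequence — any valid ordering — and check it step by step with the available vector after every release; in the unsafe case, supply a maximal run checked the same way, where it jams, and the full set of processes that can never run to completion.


UNSAFE — no complete ordering exists.
Key observation: J4, J7 can finish, but then (1, 6) is all there is, and the blocked group's r2 demands exceed it.
A maximal execution: J4, J7 — then nothing else fits. Walking it through:
  pool = (0, 3)
  run J4 (needs (0, 2), free (0, 3)); after release of (0, 3) the pool is (0, 6)
  run J7 (needs (0, 5), free (0, 6)); after release of (1, 0) the pool is (1, 6)
  J6 still needs (2, 6) but only (1, 6) is free — short on r2
  J5 still needs (3, 1) but only (1, 6) is free — short on r2
  J3 still needs (3, 4) but only (1, 6) is free — short on r2
  J2 still needs (6, 4) but only (1, 6) is free — short on r2
  J9 still needs (4, 4) but only (1, 6) is free — short on r2
Processes that can never finish: J6, J5, J3, J2 and J9.


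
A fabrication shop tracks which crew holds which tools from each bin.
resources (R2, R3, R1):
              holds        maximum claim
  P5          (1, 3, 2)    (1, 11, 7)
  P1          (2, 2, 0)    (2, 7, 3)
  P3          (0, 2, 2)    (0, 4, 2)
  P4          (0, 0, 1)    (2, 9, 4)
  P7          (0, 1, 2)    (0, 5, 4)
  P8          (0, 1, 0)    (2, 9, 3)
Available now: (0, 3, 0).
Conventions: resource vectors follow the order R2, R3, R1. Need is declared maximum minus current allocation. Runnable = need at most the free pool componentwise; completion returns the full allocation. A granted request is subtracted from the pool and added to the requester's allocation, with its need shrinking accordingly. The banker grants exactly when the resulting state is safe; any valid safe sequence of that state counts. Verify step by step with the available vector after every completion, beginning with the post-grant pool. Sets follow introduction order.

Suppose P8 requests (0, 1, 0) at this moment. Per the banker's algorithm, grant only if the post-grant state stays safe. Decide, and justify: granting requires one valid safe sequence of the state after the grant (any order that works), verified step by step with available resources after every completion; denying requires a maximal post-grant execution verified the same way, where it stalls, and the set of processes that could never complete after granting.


GRANT. The post-grant state is safe; one safe sequence: P3, P7, P1, P8, P4, P5.
Key observation: the transfer keeps a workable pool ((0, 2, 0)); P3 starts the safe sequence.
Step-by-step check of the post-grant state:
  pool = (0, 2, 0)
  P3: need (0, 2, 0) fits (0, 2, 0); releases (0, 2, 2), pool now (0, 4, 2)
  P7: need (0, 4, 2) fits (0, 4, 2); releases (0, 1, 2), pool now (0, 5, 4)
  P1: need (0, 5, 3) fits (0, 5, 4); releases (2, 2, 0), pool now (2, 7, 4)
  P8: need (2, 7, 3) fits (2, 7, 4); releases (0, 2, 0), pool now (2, 9, 4)
  P4: need (2, 9, 3) fits (2, 9, 4); releases (0, 0, 1), pool now (2, 9, 5)
  P5: need (0, 8, 5) fits (2, 9, 5); releases (1, 3, 2), pool now (3, 12, 7)


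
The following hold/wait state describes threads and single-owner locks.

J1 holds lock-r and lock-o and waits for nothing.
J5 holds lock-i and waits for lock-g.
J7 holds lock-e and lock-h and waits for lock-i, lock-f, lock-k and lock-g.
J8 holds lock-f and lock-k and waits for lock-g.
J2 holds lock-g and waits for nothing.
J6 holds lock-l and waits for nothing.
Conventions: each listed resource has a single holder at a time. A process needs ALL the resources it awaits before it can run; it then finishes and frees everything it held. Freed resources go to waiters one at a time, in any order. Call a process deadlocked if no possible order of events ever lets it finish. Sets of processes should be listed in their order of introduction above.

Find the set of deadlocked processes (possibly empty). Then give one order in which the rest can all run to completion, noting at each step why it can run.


Nothing here is deadlocked.
Key observation: the wait graph is acyclic; completion cascades from the unblocked processes through everyone else.
A valid finishing order for the others: J2, J5, J1, J8, J7, J6.
Walking it through:
  J2: no waits; runs immediately, freeing lock-g
  J5: everything it awaited (lock-g) is free; runs, freeing lock-i
  J1: no waits; runs immediately, freeing lock-r and lock-o
  J8: everything it awaited (lock-g) is free; runs, freeing lock-f and lock-k
  J7: everything it awaited (lock-i, lock-f, lock-k and lock-g) is free; runs, freeing lock-e and lock-h
  J6: no waits; runs immediately, freeing lock-l


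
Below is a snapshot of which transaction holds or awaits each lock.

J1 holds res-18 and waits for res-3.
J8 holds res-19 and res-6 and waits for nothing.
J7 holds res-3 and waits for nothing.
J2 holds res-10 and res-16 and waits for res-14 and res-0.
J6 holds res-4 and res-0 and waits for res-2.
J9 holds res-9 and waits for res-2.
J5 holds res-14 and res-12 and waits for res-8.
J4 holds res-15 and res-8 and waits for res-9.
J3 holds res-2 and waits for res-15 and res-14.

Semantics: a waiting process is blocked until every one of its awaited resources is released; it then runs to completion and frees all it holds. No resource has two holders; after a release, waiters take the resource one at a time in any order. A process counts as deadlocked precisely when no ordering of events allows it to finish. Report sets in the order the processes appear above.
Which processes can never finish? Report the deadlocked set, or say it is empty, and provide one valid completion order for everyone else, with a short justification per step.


Deadlocked: J2, J6, J9, J5, J4 and J3.
Key observation: the waits loop around J3 -> J5 -> J4 -> J9 -> J3 with no way out; J2 and J6 wait into the deadlock from upstream.
The rest can finish in the order J7, J1, J8.
Check, step by step:
  J7: no waits; runs immediately, freeing res-3
  J1: everything it awaited (res-3) is free; runs, freeing res-18
  J8: no waits; runs immediately, freeing res-19 and res-6


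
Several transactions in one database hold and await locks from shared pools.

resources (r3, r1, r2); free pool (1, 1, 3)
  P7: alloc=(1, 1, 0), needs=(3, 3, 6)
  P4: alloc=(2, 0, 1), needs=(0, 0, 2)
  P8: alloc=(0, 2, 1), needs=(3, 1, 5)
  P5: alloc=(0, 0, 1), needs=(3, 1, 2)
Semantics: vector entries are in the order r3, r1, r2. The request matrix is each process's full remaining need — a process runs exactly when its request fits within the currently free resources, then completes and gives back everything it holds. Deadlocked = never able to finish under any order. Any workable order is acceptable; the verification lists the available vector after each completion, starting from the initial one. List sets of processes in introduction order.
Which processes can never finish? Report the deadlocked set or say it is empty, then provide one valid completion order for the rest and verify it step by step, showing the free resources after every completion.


No process is deadlocked.
Key observation: no deadlock: P4 fits now, and the freed resources carry the rest through.
One completion order for the rest: P4, P5, P8, P7. Step-by-step check:
  pool = (1, 1, 3)
  run P4 (needs (0, 0, 2), free (1, 1, 3)); after release of (2, 0, 1) the pool is (3, 1, 4)
  run P5 (needs (3, 1, 2), free (3, 1, 4)); after release of (0, 0, 1) the pool is (3, 1, 5)
  run P8 (needs (3, 1, 5), free (3, 1, 5)); after release of (0, 2, 1) the pool is (3, 3, 6)
  run P7 (needs (3, 3, 6), free (3, 3, 6)); after release of (1, 1, 0) the pool is (4, 4, 6)


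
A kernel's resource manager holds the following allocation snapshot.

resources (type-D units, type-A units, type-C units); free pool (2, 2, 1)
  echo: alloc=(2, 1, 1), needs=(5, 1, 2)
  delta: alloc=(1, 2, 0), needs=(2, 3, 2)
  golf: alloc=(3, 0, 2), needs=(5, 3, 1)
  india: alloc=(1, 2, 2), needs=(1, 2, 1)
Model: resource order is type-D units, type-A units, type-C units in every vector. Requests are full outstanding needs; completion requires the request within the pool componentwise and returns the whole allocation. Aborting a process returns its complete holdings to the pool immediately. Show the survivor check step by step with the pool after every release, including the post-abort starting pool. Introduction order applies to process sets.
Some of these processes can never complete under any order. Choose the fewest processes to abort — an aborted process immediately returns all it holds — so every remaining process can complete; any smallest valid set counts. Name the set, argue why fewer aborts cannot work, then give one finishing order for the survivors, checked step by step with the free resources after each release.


The answer: abort golf.
Key observation: the deadlocked echo becomes finishable only because golf released (3, 0, 2); it completes at step 1 below.
No smaller set exists: with zero aborts the deadlock remains.
One survivor order: echo, delta, india. Check, step by step (post-abort pool first):
  pool = (5, 2, 3)
  echo: need (5, 1, 2) fits (5, 2, 3); releases (2, 1, 1), pool now (7, 3, 4)
  delta: need (2, 3, 2) fits (7, 3, 4); releases (1, 2, 0), pool now (8, 5, 4)
  india: need (1, 2, 1) fits (8, 5, 4); releases (1, 2, 2), pool now (9, 7, 6)


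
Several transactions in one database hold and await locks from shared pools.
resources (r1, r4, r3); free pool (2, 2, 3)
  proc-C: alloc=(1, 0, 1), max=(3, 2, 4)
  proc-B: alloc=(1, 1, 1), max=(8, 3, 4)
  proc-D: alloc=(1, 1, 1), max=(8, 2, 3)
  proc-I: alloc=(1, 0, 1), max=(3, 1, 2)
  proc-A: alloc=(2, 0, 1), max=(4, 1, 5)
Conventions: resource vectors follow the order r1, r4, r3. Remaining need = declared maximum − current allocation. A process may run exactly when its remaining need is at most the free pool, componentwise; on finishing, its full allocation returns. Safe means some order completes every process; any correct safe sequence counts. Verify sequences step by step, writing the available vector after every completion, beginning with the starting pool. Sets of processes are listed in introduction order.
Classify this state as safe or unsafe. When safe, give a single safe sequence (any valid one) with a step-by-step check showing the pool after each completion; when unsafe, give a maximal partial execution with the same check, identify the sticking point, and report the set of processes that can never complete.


The state is UNSAFE.
Key observation: r1 is the bottleneck — with proc-C, proc-I, proc-A done the pool holds (6, 2, 6), short of every remaining need.
Going as far as possible: proc-C, proc-I, proc-A; after that, nothing fits. Verifying each step:
  pool = (2, 2, 3)
  proc-C: need (2, 2, 3) fits (2, 2, 3); releases (1, 0, 1), pool now (3, 2, 4)
  proc-I: need (2, 1, 1) fits (3, 2, 4); releases (1, 0, 1), pool now (4, 2, 5)
  proc-A: need (2, 1, 4) fits (4, 2, 5); releases (2, 0, 1), pool now (6, 2, 6)
  proc-B still needs (7, 2, 3) but only (6, 2, 6) is free — short on r1
  proc-D still needs (7, 1, 2) but only (6, 2, 6) is free — short on r1
Never able to finish: proc-B and proc-D.


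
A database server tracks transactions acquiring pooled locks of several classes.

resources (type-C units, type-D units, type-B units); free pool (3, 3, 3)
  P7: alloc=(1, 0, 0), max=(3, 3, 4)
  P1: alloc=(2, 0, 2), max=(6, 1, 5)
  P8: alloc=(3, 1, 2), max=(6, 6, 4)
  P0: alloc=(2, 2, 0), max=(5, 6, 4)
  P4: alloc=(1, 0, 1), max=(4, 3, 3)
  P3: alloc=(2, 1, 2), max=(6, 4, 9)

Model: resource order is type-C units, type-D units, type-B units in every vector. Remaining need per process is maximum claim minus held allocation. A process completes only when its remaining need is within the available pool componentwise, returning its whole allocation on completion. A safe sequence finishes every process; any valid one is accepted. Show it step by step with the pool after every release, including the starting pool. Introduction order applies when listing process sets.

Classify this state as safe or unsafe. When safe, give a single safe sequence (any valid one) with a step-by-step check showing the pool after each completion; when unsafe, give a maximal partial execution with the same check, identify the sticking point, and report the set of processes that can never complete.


UNSAFE — no complete ordering exists.
Key observation: after P4, P7, P1 the pool peaks at (7, 3, 6), and each blocked process is short somewhere: P8 on type-D units; P0 on type-D units; P3 on type-B units.
Going as far as possible: P4, P7, P1; after that, nothing fits. Verifying each step:
  pool = (3, 3, 3)
  P4: need (3, 3, 2) fits (3, 3, 3); releases (1, 0, 1), pool now (4, 3, 4)
  P7: need (2, 3, 4) fits (4, 3, 4); releases (1, 0, 0), pool now (5, 3, 4)
  P1: need (4, 1, 3) fits (5, 3, 4); releases (2, 0, 2), pool now (7, 3, 6)
  P8 still needs (3, 5, 2) but only (7, 3, 6) is free — short on type-D units
  P0 still needs (3, 4, 4) but only (7, 3, 6) is free — short on type-D units
  P3 still needs (4, 3, 7) but only (7, 3, 6) is free — short on type-B units
Never able to finish: P8, P0 and P3.


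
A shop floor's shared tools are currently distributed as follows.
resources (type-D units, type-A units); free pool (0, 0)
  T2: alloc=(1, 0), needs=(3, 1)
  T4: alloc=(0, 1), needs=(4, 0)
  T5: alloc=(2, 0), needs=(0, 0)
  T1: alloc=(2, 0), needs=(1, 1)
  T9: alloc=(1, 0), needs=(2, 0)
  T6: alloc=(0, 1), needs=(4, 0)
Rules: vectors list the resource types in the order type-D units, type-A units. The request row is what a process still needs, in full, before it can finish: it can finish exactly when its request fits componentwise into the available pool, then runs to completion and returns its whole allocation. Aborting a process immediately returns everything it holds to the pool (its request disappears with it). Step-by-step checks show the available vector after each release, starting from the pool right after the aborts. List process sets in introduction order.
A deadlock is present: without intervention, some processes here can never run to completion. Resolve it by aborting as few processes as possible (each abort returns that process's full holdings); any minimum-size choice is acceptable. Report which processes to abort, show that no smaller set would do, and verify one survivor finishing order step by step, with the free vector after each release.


Abort T2.
Key observation: the deadlocked T4 becomes finishable only because T2 released (1, 0); it completes at step 3 below.
Why nothing smaller works: aborting no one leaves the state deadlocked as given.
Survivors finish in the order: T5, T9, T4, T1, T6. Walking it through (pool after the aborts first):
  pool = (1, 0)
  T5: need (0, 0) fits (1, 0); releases (2, 0), pool now (3, 0)
  T9: need (2, 0) fits (3, 0); releases (1, 0), pool now (4, 0)
  T4: need (4, 0) fits (4, 0); releases (0, 1), pool now (4, 1)
  T1: need (1, 1) fits (4, 1); releases (2, 0), pool now (6, 1)
  T6: need (4, 0) fits (6, 1); releases (0, 1), pool now (6, 2)


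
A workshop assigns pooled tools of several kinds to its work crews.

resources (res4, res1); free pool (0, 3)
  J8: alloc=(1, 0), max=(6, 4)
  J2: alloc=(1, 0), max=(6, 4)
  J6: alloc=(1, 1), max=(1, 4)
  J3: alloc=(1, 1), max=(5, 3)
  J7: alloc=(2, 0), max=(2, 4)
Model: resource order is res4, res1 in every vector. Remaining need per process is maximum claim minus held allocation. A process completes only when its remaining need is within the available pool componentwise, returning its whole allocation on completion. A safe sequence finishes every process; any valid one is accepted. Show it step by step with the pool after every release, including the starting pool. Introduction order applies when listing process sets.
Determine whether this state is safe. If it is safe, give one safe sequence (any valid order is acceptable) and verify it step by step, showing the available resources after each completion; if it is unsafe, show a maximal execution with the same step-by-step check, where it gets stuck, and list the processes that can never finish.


The state is UNSAFE.
Key observation: even finishing J6, J7 leaves just (3, 4) free — too little res4 for any of the remaining processes.
Going as far as possible: J6, J7; after that, nothing fits. Check, step by step:
  pool = (0, 3)
  run J6 (needs (0, 3), free (0, 3)); after release of (1, 1) the pool is (1, 4)
  run J7 (needs (0, 4), free (1, 4)); after release of (2, 0) the pool is (3, 4)
  J8 cannot run: need (5, 4) vs free (3, 4) (insufficient res4)
  J2 cannot run: need (5, 4) vs free (3, 4) (insufficient res4)
  J3 cannot run: need (4, 2) vs free (3, 4) (insufficient res4)
Permanently blocked: J8, J2 and J3.


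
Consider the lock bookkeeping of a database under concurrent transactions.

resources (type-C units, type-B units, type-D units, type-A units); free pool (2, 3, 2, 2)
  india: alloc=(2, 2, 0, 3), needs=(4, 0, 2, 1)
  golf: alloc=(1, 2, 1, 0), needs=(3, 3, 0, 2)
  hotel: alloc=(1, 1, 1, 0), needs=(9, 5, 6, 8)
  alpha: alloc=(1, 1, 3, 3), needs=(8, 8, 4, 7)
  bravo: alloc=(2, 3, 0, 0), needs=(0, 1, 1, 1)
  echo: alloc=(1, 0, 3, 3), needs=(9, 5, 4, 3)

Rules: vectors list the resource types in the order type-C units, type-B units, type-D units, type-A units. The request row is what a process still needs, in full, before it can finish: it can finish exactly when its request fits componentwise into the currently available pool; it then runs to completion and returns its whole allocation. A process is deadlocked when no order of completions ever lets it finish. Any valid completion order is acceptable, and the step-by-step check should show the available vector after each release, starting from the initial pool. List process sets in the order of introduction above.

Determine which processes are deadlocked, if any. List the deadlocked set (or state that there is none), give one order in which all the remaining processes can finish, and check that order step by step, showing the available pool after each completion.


The deadlocked set is hotel, alpha and echo.
Key observation: once bravo, golf, india finish, the pool peaks at (7, 10, 3, 5) — and every remaining process still needs more type-C units than that.
A valid finishing order for the others: bravo, golf, india. Step-by-step check:
  pool = (2, 3, 2, 2)
  run bravo (needs (0, 1, 1, 1), free (2, 3, 2, 2)); after release of (2, 3, 0, 0) the pool is (4, 6, 2, 2)
  run golf (needs (3, 3, 0, 2), free (4, 6, 2, 2)); after release of (1, 2, 1, 0) the pool is (5, 8, 3, 2)
  run india (needs (4, 0, 2, 1), free (5, 8, 3, 2)); after release of (2, 2, 0, 3) the pool is (7, 10, 3, 5)
The stuck group stays short no matter what:
  blocked: hotel wants (9, 5, 6, 8), pool (7, 10, 3, 5) — not enough type-C units, type-D units and type-A units
  blocked: alpha wants (8, 8, 4, 7), pool (7, 10, 3, 5) — not enough type-C units, type-D units and type-A units
  blocked: echo wants (9, 5, 4, 3), pool (7, 10, 3, 5) — not enough type-C units and type-D units


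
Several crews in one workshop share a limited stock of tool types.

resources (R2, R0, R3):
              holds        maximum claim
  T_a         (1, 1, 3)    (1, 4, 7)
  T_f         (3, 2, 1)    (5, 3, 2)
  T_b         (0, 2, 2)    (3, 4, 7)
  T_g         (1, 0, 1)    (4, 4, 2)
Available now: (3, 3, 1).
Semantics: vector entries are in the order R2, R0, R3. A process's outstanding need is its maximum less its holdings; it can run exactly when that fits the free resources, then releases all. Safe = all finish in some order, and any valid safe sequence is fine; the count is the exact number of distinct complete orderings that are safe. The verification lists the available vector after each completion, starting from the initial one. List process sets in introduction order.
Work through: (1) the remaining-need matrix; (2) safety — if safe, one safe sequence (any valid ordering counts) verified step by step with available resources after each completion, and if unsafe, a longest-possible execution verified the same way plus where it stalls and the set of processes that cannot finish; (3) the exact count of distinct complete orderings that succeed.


(1) Remaining need (order R2, R0, R3):
  T_a: (0, 3, 4)
  T_f: (2, 1, 1)
  T_b: (3, 2, 5)
  T_g: (3, 4, 1)
(2) The state is UNSAFE.
Key observation: no order helps: past T_f, T_g, the free pool tops out at (7, 5, 3), below what each blocked process needs in R3.
A maximal execution: T_f, T_g — then nothing else fits. Check, step by step:
  pool = (3, 3, 1)
  T_f: need (2, 1, 1) fits (3, 3, 1); releases (3, 2, 1), pool now (6, 5, 2)
  T_g: need (3, 4, 1) fits (6, 5, 2); releases (1, 0, 1), pool now (7, 5, 3)
  blocked: T_a wants (0, 3, 4), pool (7, 5, 3) — not enough R3
  blocked: T_b wants (3, 2, 5), pool (7, 5, 3) — not enough R3
Processes that can never finish: T_a and T_b.
(3) Exactly 0 of the possible complete orderings are safe sequences.


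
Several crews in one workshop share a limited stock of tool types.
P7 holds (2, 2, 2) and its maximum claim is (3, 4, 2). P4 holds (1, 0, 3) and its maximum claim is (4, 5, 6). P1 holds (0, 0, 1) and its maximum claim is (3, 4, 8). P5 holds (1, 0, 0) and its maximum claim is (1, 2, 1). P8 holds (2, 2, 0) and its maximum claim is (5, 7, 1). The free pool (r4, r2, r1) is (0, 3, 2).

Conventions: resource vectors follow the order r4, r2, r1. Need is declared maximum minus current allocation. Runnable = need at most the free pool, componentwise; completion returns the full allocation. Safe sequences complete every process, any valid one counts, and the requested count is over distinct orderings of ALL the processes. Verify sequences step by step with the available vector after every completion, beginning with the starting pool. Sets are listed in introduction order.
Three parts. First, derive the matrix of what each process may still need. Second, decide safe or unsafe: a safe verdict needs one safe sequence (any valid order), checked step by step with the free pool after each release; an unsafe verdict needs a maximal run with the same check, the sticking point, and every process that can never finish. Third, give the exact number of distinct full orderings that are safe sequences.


(1) Need matrix, components ordered r4, r2, r1:
  P7: (1, 2, 0)
  P4: (3, 5, 3)
  P1: (3, 4, 7)
  P5: (0, 2, 1)
  P8: (3, 5, 1)
(2) SAFE — a valid safe sequence is P5, P7, P4, P8, P1.
Key observation: P7 is the earliest step where a requested resource binds exactly: need (1, 2, 0), pool (1, 3, 2) at its turn.
Walking it through:
  pool = (0, 3, 2)
  P5 needs (0, 2, 1) <= (0, 3, 2) -> finishes; pool += (1, 0, 0) = (1, 3, 2)
  P7 needs (1, 2, 0) <= (1, 3, 2) -> finishes; pool += (2, 2, 2) = (3, 5, 4)
  P4 needs (3, 5, 3) <= (3, 5, 4) -> finishes; pool += (1, 0, 3) = (4, 5, 7)
  P8 needs (3, 5, 1) <= (4, 5, 7) -> finishes; pool += (2, 2, 0) = (6, 7, 7)
  P1 needs (3, 4, 7) <= (6, 7, 7) -> finishes; pool += (0, 0, 1) = (6, 7, 8)
(3) Precisely 3 of the possible complete orderings are safe sequences.


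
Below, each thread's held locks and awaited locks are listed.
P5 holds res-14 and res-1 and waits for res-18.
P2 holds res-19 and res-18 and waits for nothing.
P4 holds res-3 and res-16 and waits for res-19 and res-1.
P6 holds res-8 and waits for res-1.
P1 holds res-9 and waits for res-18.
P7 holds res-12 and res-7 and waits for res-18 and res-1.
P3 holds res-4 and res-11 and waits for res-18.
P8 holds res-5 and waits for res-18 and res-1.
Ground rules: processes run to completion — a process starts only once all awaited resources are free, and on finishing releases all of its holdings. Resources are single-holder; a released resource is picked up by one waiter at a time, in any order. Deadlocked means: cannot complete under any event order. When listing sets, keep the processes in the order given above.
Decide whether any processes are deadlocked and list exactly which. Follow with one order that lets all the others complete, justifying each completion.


No process is deadlocked.
Key observation: the wait graph is acyclic; completion cascades from the unblocked processes through everyone else.
One completion order for the rest: P2, P1, P5, P8, P6, P4, P3, P7.
Check, step by step:
  P2 waits on nothing -> runs at once and releases res-19 and res-18
  P1 waits on res-18 — all released -> runs and releases res-9
  P5 waits on res-18 — all released -> runs and releases res-14 and res-1
  P8 waits on res-18 and res-1 — all released -> runs and releases res-5
  P6 waits on res-1 — all released -> runs and releases res-8
  P4 waits on res-19 and res-1 — all released -> runs and releases res-3 and res-16
  P3 waits on res-18 — all released -> runs and releases res-4 and res-11
  P7 waits on res-18 and res-1 — all released -> runs and releases res-12 and res-7


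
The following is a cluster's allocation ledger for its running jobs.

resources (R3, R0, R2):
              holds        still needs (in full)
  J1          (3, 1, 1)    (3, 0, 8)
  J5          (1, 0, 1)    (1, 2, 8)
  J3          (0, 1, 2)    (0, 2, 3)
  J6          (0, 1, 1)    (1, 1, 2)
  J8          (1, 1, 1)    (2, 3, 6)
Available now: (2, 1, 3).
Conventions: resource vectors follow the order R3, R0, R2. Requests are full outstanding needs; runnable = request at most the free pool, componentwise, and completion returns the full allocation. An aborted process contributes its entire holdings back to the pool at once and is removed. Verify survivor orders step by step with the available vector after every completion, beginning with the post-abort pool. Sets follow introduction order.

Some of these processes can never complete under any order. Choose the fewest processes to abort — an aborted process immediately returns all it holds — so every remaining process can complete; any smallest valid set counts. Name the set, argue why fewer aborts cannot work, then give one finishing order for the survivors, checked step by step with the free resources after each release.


Minimum abort set: J5.
Key observation: the returned (1, 0, 1) from J5 is what brings J1 — unrunnable before, under any order — into play at step 4.
No smaller set exists: with zero aborts the deadlock remains.
The survivors complete as J6, J3, J8, J1. Verifying each step (starting from the post-abort pool):
  pool = (3, 1, 4)
  J6: need (1, 1, 2) fits (3, 1, 4); releases (0, 1, 1), pool now (3, 2, 5)
  J3: need (0, 2, 3) fits (3, 2, 5); releases (0, 1, 2), pool now (3, 3, 7)
  J8: need (2, 3, 6) fits (3, 3, 7); releases (1, 1, 1), pool now (4, 4, 8)
  J1: need (3, 0, 8) fits (4, 4, 8); releases (3, 1, 1), pool now (7, 5, 9)


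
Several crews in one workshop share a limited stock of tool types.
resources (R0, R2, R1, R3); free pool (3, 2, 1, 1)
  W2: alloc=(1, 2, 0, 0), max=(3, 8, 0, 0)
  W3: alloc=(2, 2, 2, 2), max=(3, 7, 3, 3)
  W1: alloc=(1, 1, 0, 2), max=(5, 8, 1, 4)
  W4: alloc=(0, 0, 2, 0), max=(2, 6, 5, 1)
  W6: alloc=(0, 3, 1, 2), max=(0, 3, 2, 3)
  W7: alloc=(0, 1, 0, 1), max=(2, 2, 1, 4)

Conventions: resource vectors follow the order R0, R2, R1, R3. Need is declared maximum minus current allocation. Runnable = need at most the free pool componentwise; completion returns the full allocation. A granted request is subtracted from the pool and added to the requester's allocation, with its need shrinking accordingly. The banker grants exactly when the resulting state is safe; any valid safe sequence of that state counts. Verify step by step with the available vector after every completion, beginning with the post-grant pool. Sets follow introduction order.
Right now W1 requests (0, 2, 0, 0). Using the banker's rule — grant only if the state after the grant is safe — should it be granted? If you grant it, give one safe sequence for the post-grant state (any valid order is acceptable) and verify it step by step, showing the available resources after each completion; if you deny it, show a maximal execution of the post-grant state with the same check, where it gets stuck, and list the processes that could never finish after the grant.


DENY. Granting would leave the state unsafe.
Key observation: once W6, W7 finish, the pool peaks at (3, 4, 2, 4) — and every remaining process still needs more R2 than that.
After a pretend grant, a maximal execution: W6, W7 — then nothing else fits. Verifying each step:
  pool = (3, 0, 1, 1)
  W6: need (0, 0, 1, 1) fits (3, 0, 1, 1); releases (0, 3, 1, 2), pool now (3, 3, 2, 3)
  W7: need (2, 1, 1, 3) fits (3, 3, 2, 3); releases (0, 1, 0, 1), pool now (3, 4, 2, 4)
  W2 cannot run: need (2, 6, 0, 0) vs free (3, 4, 2, 4) (insufficient R2)
  W3 cannot run: need (1, 5, 1, 1) vs free (3, 4, 2, 4) (insufficient R2)
  W1 cannot run: need (4, 5, 1, 2) vs free (3, 4, 2, 4) (insufficient R0 and R2)
  W4 cannot run: need (2, 6, 3, 1) vs free (3, 4, 2, 4) (insufficient R2 and R1)
Had the request been granted, W2, W3, W1 and W4 could never finish.


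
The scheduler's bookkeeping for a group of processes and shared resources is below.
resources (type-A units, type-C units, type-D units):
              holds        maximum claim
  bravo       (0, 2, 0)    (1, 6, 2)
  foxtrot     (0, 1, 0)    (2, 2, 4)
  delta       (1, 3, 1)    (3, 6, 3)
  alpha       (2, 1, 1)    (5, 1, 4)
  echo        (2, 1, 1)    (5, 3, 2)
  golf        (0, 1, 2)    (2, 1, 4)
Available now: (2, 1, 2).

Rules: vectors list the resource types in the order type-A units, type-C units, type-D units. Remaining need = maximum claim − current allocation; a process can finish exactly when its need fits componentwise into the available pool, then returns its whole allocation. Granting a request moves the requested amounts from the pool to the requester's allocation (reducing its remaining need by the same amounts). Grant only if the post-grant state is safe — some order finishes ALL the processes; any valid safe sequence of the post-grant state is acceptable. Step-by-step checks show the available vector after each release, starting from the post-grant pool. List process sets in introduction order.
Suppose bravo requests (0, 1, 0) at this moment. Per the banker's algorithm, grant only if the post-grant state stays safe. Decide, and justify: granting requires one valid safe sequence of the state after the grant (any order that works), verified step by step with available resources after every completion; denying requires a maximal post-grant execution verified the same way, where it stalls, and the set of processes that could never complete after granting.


DENY: after the grant no complete ordering would exist.
Key observation: after golf, foxtrot the pool peaks at (2, 2, 4), and each blocked process is short somewhere: bravo on type-C units; delta on type-C units; alpha on type-A units; echo on type-A units.
Pretend the grant happened; the run golf, foxtrot goes as far as possible. Verifying each step:
  pool = (2, 0, 2)
  golf needs (2, 0, 2) <= (2, 0, 2) -> finishes; pool += (0, 1, 2) = (2, 1, 4)
  foxtrot needs (2, 1, 4) <= (2, 1, 4) -> finishes; pool += (0, 1, 0) = (2, 2, 4)
  bravo cannot run: need (1, 3, 2) vs free (2, 2, 4) (insufficient type-C units)
  delta cannot run: need (2, 3, 2) vs free (2, 2, 4) (insufficient type-C units)
  alpha cannot run: need (3, 0, 3) vs free (2, 2, 4) (insufficient type-A units)
  echo cannot run: need (3, 2, 1) vs free (2, 2, 4) (insufficient type-A units)
Post-grant, the permanently blocked set is bravo, delta, alpha and echo.


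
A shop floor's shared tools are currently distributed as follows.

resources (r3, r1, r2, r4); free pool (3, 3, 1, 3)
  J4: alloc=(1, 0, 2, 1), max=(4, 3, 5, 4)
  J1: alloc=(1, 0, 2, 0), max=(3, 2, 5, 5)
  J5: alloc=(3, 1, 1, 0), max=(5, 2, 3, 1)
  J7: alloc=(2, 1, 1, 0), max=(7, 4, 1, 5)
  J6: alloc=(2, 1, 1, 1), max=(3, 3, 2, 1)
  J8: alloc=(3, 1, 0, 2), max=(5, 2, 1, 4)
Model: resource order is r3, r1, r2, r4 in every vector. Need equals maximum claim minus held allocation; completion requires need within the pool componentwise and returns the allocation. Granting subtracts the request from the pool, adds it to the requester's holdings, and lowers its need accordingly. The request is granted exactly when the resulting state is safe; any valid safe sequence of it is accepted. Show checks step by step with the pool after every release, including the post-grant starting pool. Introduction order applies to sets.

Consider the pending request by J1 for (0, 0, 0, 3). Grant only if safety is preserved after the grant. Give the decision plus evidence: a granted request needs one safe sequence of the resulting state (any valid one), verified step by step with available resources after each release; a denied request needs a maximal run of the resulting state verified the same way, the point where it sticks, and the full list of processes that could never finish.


DENY: after the grant no complete ordering would exist.
Key observation: the wall is r4: completing J6, J5 brings the pool only to (8, 5, 3, 1), and all the rest need more.
After a pretend grant, a maximal execution: J6, J5 — then nothing else fits. Step-by-step check:
  pool = (3, 3, 1, 0)
  run J6 (needs (1, 2, 1, 0), free (3, 3, 1, 0)); after release of (2, 1, 1, 1) the pool is (5, 4, 2, 1)
  run J5 (needs (2, 1, 2, 1), free (5, 4, 2, 1)); after release of (3, 1, 1, 0) the pool is (8, 5, 3, 1)
  J4 cannot run: need (3, 3, 3, 3) vs free (8, 5, 3, 1) (insufficient r4)
  J1 cannot run: need (2, 2, 3, 2) vs free (8, 5, 3, 1) (insufficient r4)
  J7 cannot run: need (5, 3, 0, 5) vs free (8, 5, 3, 1) (insufficient r4)
  J8 cannot run: need (2, 1, 1, 2) vs free (8, 5, 3, 1) (insufficient r4)
Had the request been granted, J4, J1, J7 and J8 could never finish.


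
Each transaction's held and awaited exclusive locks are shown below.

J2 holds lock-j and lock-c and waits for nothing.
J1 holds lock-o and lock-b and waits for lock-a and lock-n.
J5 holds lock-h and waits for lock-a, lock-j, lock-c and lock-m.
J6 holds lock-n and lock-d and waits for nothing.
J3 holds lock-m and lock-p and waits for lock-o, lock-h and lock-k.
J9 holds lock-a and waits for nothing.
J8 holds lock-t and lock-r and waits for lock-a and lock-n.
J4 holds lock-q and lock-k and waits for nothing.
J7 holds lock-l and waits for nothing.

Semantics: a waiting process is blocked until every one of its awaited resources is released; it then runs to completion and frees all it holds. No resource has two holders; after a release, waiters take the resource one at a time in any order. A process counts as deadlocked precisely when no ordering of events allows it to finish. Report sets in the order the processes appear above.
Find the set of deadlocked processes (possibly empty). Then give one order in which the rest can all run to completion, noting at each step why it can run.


Deadlocked set: J5 and J3.
Key observation: the wait chain closes on itself along J5 -> J3 -> J5; no other process is dragged down with it.
The rest can finish in the order J9, J2, J6, J1, J7, J8, J4.
Check, step by step:
  J9 waits on nothing -> runs at once and releases lock-a
  J2 waits on nothing -> runs at once and releases lock-j and lock-c
  J6 waits on nothing -> runs at once and releases lock-n and lock-d
  J1 waits on lock-a and lock-n — all released -> runs and releases lock-o and lock-b
  J7 waits on nothing -> runs at once and releases lock-l
  J8 waits on lock-a and lock-n — all released -> runs and releases lock-t and lock-r
  J4 waits on nothing -> runs at once and releases lock-q and lock-k


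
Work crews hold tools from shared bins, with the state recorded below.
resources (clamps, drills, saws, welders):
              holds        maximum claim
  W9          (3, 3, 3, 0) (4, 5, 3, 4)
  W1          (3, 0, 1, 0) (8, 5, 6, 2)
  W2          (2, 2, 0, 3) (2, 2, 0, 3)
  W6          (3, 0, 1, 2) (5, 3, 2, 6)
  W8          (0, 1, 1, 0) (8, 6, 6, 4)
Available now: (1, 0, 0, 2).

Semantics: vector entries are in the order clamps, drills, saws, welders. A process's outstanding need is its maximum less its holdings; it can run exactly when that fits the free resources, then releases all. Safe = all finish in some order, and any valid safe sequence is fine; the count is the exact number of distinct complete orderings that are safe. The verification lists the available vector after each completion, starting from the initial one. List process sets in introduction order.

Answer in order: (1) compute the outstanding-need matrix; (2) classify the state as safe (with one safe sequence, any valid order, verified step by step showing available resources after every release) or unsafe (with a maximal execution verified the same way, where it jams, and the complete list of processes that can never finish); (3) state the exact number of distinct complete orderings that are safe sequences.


(1) Remaining need (order clamps, drills, saws, welders):
  W9: (1, 2, 0, 4)
  W1: (5, 5, 5, 2)
  W2: (0, 0, 0, 0)
  W6: (2, 3, 1, 4)
  W8: (8, 5, 5, 4)
(2) The state is UNSAFE.
Key observation: once W2, W9, W6 finish, the pool peaks at (9, 5, 4, 7) — and every remaining process still needs more saws than that.
Going as far as possible: W2, W9, W6; after that, nothing fits. Walking it through:
  pool = (1, 0, 0, 2)
  run W2 (needs (0, 0, 0, 0), free (1, 0, 0, 2)); after release of (2, 2, 0, 3) the pool is (3, 2, 0, 5)
  run W9 (needs (1, 2, 0, 4), free (3, 2, 0, 5)); after release of (3, 3, 3, 0) the pool is (6, 5, 3, 5)
  run W6 (needs (2, 3, 1, 4), free (6, 5, 3, 5)); after release of (3, 0, 1, 2) the pool is (9, 5, 4, 7)
  W1 still needs (5, 5, 5, 2) but only (9, 5, 4, 7) is free — short on saws
  W8 still needs (8, 5, 5, 4) but only (9, 5, 4, 7) is free — short on saws
Never able to finish: W1 and W8.
(3) Precisely 0 of the possible complete orderings are safe sequences.
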